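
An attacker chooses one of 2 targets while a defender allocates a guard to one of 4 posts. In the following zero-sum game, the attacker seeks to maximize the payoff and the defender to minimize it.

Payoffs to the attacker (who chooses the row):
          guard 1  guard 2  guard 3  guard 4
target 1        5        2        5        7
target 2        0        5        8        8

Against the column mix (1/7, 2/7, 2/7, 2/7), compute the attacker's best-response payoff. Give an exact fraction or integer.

6

target 1: (5)·(1/7) + (2)·(2/7) + (5)·(2/7) + (7)·(2/7) = 33/7.
target 2: (0)·(1/7) + (5)·(2/7) + (8)·(2/7) + (8)·(2/7) = 6.
The best pure response is target 2 with expected payoff 6.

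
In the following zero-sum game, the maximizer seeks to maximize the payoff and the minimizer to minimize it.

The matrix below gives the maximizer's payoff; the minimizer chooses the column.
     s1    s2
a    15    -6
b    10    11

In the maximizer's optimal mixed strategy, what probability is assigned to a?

1/22

Row minima are -6 and 10, so the maximizer's maximin is 10; column maxima are 15 and 11, so the minimizer's minimax is 11. These differ, so the equilibrium is in mixed strategies.
Let the maximizer play a with probability p. The minimizer is indifferent when 15p + 10(1−p) = −6p + 11(1−p), giving p = 1/22.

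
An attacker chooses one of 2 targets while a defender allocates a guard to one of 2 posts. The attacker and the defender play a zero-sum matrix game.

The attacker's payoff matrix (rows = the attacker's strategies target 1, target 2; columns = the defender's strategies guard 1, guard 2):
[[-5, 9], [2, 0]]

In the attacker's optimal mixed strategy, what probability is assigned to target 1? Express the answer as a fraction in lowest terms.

1/8

Row minima are -5 and 0, so the attacker's maximin is 0; column maxima are 2 and 9, so the defender's minimax is 2. These differ, so the equilibrium is in mixed strategies.
Let the attacker play target 1 with probability p. The defender is indifferent when −5p + 2(1−p) = 9p, giving p = 1/8.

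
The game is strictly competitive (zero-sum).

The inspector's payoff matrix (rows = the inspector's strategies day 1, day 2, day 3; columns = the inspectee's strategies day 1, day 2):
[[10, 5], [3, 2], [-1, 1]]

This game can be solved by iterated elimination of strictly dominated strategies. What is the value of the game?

5

Row day 3 is strictly dominated by row day 1 (10>-1, 5>1); eliminate day 3.
Column day 1 is strictly dominated by day 2 for the inspectee (5<10, 2<3); eliminate day 1.
Row day 2 is strictly dominated by row day 1 (5>2); eliminate day 2.
Only (day 1, day 2) remains, with payoff 5.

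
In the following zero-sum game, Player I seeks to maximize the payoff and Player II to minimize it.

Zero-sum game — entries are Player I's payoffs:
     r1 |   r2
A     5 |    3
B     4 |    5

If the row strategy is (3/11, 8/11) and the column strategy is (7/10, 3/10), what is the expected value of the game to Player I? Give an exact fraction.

Against (7/10, 3/10), each row's expected payoff is A: 22/5; B: 43/10.
Taking the (3/11, 8/11)-weighted average: (3/11)·(22/5) + (8/11)·(43/10) = 238/55.

238/55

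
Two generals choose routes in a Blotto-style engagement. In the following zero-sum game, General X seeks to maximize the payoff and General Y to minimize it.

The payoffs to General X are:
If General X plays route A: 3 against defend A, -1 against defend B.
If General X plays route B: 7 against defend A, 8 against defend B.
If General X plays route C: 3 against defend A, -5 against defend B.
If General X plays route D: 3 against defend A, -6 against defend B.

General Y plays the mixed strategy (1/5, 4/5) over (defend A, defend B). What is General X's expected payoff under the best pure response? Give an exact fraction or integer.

39/5

route A: (3)·(1/5) + (-1)·(4/5) = -1/5.
route B: (7)·(1/5) + (8)·(4/5) = 39/5.
route C: (3)·(1/5) + (-5)·(4/5) = -17/5.
route D: (3)·(1/5) + (-6)·(4/5) = -21/5.
The best pure response is route B with expected payoff 39/5.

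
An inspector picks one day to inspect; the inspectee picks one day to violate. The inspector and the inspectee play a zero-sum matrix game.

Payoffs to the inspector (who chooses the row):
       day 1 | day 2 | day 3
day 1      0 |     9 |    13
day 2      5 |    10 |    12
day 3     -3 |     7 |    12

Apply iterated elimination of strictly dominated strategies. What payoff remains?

5

Column day 3 is strictly dominated by day 1 for the inspectee (0<13, 5<12, -3<12); eliminate day 3.
Column day 2 is strictly dominated by day 1 for the inspectee (0<9, 5<10, -3<7); eliminate day 2.
Row day 1 is strictly dominated by row day 2 (5>0); eliminate day 1.
Row day 3 is strictly dominated by row day 2 (5>-3); eliminate day 3.
Only (day 2, day 1) remains, with payoff 5.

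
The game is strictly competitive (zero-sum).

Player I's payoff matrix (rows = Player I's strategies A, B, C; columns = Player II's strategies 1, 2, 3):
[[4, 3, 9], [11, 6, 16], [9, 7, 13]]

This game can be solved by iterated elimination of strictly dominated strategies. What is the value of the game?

7

Column 1 is strictly dominated by 2 for Player II (3<4, 6<11, 7<9); eliminate 1.
Column 3 is strictly dominated by 2 for Player II (3<9, 6<16, 7<13); eliminate 3.
Row B is strictly dominated by row C (7>6); eliminate B.
Row A is strictly dominated by row C (7>3); eliminate A.
Only (C, 2) remains, with payoff 7.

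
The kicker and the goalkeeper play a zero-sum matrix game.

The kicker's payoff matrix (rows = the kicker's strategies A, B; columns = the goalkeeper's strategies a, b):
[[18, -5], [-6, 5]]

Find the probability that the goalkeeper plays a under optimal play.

5/17

Row minima are -5 and -6, so the kicker's maximin is -5; column maxima are 18 and 5, so the goalkeeper's minimax is 5. These differ, so the equilibrium is in mixed strategies.
Let the goalkeeper play a with probability q. The kicker is indifferent when 18q − 5(1−q) = −6q + 5(1−q), giving q = 5/17.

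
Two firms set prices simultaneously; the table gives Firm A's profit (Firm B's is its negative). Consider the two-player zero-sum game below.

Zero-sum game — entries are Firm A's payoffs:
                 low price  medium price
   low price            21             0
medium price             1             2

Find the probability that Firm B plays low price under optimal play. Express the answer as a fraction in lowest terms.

1/11

Row minima are 0 and 1, so Firm A's maximin is 1; column maxima are 21 and 2, so Firm B's minimax is 2. These differ, so the equilibrium is in mixed strategies.
Let Firm B play low price with probability q. Firm A is indifferent when 21q = q + 2(1−q), giving q = 1/11.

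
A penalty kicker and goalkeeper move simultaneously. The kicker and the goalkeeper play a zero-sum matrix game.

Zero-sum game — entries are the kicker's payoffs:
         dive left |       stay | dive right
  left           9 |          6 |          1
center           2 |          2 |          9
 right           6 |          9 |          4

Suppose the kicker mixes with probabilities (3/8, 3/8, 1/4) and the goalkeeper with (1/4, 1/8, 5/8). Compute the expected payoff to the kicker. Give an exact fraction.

Against (1/4, 1/8, 5/8), each row's expected payoff is left: 29/8; center: 51/8; right: 41/8.
Taking the (3/8, 3/8, 1/4)-weighted average: (3/8)·(29/8) + (3/8)·(51/8) + (1/4)·(41/8) = 161/32.

161/32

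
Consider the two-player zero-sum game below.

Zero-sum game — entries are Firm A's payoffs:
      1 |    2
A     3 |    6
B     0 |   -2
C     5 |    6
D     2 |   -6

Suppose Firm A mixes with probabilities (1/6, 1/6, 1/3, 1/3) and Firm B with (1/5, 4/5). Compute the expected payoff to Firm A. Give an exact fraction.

11/10

Against (1/5, 4/5), each row's expected payoff is A: 27/5; B: -8/5; C: 29/5; D: -22/5.
Taking the (1/6, 1/6, 1/3, 1/3)-weighted average: (1/6)·(27/5) + (1/6)·(-8/5) + (1/3)·(29/5) + (1/3)·(-22/5) = 11/10.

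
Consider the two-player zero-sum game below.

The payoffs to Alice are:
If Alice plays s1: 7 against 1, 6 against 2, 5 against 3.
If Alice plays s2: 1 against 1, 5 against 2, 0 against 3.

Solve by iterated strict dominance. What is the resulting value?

5

Column 2 is strictly dominated by 3 for Bob (5<6, 0<5); eliminate 2.
Column 1 is strictly dominated by 3 for Bob (5<7, 0<1); eliminate 1.
Row s2 is strictly dominated by row s1 (5>0); eliminate s2.
Only (s1, 3) remains, with payoff 5.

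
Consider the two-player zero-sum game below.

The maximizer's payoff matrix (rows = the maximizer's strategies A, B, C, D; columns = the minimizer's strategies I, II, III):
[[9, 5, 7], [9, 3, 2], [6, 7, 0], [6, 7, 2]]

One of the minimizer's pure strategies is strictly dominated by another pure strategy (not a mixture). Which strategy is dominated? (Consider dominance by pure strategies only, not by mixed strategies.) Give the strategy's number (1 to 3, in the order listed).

1

The minimizer prefers columns that give the maximizer less. Compare I with III: 7 < 9, 2 < 9, 0 < 6, 2 < 6.
So III strictly dominates I for the minimizer; I is strictly dominated.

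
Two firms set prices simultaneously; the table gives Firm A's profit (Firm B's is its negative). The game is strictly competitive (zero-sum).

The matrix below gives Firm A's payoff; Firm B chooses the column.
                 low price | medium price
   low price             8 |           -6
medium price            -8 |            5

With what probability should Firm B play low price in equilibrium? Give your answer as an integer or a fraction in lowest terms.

Row minima are -6 and -8, so Firm A's maximin is -6; column maxima are 8 and 5, so Firm B's minimax is 5. These differ, so the equilibrium is in mixed strategies.
Let Firm B play low price with probability q. Firm A is indifferent when 8q − 6(1−q) = −8q + 5(1−q), giving q = 11/27.

11/27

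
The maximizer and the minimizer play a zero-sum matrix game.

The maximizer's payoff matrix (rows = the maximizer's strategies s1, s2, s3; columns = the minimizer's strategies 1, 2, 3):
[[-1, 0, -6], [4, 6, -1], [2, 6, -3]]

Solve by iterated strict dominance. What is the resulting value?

-1

Row s1 is strictly dominated by row s2 (4>-1, 6>0, -1>-6); eliminate s1.
Column 1 is strictly dominated by 3 for the minimizer (-1<4, -3<2); eliminate 1.
Column 2 is strictly dominated by 3 for the minimizer (-1<6, -3<6); eliminate 2.
Row s3 is strictly dominated by row s2 (-1>-3); eliminate s3.
Only (s2, 3) remains, with payoff -1.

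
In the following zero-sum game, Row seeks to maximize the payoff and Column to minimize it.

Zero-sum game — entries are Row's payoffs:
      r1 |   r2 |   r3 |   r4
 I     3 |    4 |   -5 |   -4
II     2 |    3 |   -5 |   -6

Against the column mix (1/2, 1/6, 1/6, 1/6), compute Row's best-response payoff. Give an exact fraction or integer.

I: (3)·(1/2) + (4)·(1/6) + (-5)·(1/6) + (-4)·(1/6) = 2/3.
II: (2)·(1/2) + (3)·(1/6) + (-5)·(1/6) + (-6)·(1/6) = -1/3.
The best pure response is I with expected payoff 2/3.

2/3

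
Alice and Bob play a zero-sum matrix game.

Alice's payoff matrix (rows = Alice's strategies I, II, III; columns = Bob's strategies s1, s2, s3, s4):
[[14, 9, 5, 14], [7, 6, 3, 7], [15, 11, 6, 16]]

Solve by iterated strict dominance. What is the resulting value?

6

Column s2 is strictly dominated by s3 for Bob (5<9, 3<6, 6<11); eliminate s2.
Row II is strictly dominated by row I (14>7, 5>3, 14>7); eliminate II.
Column s4 is strictly dominated by s3 for Bob (5<14, 6<16); eliminate s4.
Row I is strictly dominated by row III (15>14, 6>5); eliminate I.
Column s1 is strictly dominated by s3 for Bob (6<15); eliminate s1.
Only (III, s3) remains, with payoff 6.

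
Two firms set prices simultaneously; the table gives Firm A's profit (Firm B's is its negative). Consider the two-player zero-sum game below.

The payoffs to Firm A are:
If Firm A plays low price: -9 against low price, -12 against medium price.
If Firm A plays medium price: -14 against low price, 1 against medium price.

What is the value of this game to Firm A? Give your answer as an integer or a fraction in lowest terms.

-59/6

Row minima are -12 and -14, so Firm A's maximin is -12; column maxima are -9 and 1, so Firm B's minimax is -9. These differ, so the equilibrium is in mixed strategies.
Let Firm A play low price with probability p. Firm B is indifferent when −9p − 14(1−p) = −12p + (1−p), giving p = 5/6.
Let Firm B play low price with probability q. Firm A is indifferent when −9q − 12(1−q) = −14q + (1−q), giving q = 13/18.
The value is -9·(13/18) + (-12)·(5/18) = -59/6.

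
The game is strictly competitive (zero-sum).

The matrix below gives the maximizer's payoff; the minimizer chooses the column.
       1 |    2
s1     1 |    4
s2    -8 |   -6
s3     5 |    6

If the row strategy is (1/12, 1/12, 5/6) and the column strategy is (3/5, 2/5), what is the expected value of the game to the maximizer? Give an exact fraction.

49/12

Against (3/5, 2/5), each row's expected payoff is s1: 11/5; s2: -36/5; s3: 27/5.
Taking the (1/12, 1/12, 5/6)-weighted average: (1/12)·(11/5) + (1/12)·(-36/5) + (5/6)·(27/5) = 49/12.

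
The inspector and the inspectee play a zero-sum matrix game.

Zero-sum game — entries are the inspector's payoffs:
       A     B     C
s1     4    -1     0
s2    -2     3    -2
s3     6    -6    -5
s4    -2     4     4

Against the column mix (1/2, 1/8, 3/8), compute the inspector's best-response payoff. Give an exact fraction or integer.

s1: (4)·(1/2) + (-1)·(1/8) + (0)·(3/8) = 15/8.
s2: (-2)·(1/2) + (3)·(1/8) + (-2)·(3/8) = -11/8.
s3: (6)·(1/2) + (-6)·(1/8) + (-5)·(3/8) = 3/8.
s4: (-2)·(1/2) + (4)·(1/8) + (4)·(3/8) = 1.
The best pure response is s1 with expected payoff 15/8.

15/8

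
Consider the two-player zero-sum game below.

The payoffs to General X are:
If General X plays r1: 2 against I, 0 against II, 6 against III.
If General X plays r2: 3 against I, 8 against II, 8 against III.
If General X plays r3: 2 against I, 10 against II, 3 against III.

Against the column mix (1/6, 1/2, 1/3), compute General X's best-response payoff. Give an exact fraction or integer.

r1: (2)·(1/6) + (0)·(1/2) + (6)·(1/3) = 7/3.
r2: (3)·(1/6) + (8)·(1/2) + (8)·(1/3) = 43/6.
r3: (2)·(1/6) + (10)·(1/2) + (3)·(1/3) = 19/3.
The best pure response is r2 with expected payoff 43/6.

43/6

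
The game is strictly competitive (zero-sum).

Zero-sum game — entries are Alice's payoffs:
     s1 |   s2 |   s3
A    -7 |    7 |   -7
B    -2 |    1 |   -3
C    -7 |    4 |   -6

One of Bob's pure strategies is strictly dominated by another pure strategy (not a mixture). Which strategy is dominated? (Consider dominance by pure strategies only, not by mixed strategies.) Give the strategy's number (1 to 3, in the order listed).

Bob prefers columns that give Alice less. Compare s2 with s1: -7 < 7, -2 < 1, -7 < 4.
So s1 strictly dominates s2 for Bob; s2 is strictly dominated.

2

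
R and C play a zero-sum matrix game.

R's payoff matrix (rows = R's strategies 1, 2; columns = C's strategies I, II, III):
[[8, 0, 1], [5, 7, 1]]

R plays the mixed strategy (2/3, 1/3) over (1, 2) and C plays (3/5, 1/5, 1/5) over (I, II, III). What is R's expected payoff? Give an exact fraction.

73/15

Against (3/5, 1/5, 1/5), each row's expected payoff is 1: 5; 2: 23/5.
Taking the (2/3, 1/3)-weighted average: (2/3)·(5) + (1/3)·(23/5) = 73/15.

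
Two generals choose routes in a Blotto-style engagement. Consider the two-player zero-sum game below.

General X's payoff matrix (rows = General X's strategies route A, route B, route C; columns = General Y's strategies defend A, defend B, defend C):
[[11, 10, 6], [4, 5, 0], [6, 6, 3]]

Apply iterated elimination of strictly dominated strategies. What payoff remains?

Column defend B is strictly dominated by defend C for General Y (6<10, 0<5, 3<6); eliminate defend B.
Column defend A is strictly dominated by defend C for General Y (6<11, 0<4, 3<6); eliminate defend A.
Row route B is strictly dominated by row route A (6>0); eliminate route B.
Row route C is strictly dominated by row route A (6>3); eliminate route C.
Only (route A, defend C) remains, with payoff 6.

6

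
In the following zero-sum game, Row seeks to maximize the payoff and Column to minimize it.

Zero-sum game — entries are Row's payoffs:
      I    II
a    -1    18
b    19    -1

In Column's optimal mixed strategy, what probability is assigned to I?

19/39

Row minima are -1 and -1, so Row's maximin is -1; column maxima are 19 and 18, so Column's minimax is 18. These differ, so the equilibrium is in mixed strategies.
Let Column play I with probability q. Row is indifferent when −q + 18(1−q) = 19q − (1−q), giving q = 19/39.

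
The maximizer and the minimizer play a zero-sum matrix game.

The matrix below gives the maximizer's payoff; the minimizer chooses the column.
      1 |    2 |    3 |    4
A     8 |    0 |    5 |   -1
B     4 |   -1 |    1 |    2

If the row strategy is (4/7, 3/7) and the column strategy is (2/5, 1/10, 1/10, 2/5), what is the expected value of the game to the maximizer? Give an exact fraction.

102/35

Against (2/5, 1/10, 1/10, 2/5), each row's expected payoff is A: 33/10; B: 12/5.
Taking the (4/7, 3/7)-weighted average: (4/7)·(33/10) + (3/7)·(12/5) = 102/35.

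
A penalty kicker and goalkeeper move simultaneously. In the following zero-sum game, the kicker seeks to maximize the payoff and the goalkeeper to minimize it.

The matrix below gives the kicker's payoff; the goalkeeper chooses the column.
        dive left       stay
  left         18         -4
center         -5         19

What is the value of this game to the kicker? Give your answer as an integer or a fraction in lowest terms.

Row minima are -4 and -5, so the kicker's maximin is -4; column maxima are 18 and 19, so the goalkeeper's minimax is 18. These differ, so the equilibrium is in mixed strategies.
Let the kicker play left with probability p. The goalkeeper is indifferent when 18p − 5(1−p) = −4p + 19(1−p), giving p = 12/23.
Let the goalkeeper play dive left with probability q. The kicker is indifferent when 18q − 4(1−q) = −5q + 19(1−q), giving q = 1/2.
The value is 18·(1/2) + (-4)·(1/2) = 7.

7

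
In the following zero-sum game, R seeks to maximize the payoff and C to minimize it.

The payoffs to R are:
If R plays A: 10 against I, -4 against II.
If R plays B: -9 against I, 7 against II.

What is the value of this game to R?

Row minima are -4 and -9, so R's maximin is -4; column maxima are 10 and 7, so C's minimax is 7. These differ, so the equilibrium is in mixed strategies.
Let R play A with probability p. C is indifferent when 10p − 9(1−p) = −4p + 7(1−p), giving p = 8/15.
Let C play I with probability q. R is indifferent when 10q − 4(1−q) = −9q + 7(1−q), giving q = 11/30.
The value is 10·(11/30) + (-4)·(19/30) = 17/15.

17/15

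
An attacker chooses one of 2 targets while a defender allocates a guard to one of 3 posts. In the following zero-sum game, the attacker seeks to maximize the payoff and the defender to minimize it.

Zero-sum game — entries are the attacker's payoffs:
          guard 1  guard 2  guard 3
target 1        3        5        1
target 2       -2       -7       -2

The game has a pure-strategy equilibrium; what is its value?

Row minima: 1, -7 → the attacker's maximin is 1.
Column maxima: 3, 5, 1 → the defender's minimax is 1.
They coincide at (target 1, guard 3), so the value is 1.

1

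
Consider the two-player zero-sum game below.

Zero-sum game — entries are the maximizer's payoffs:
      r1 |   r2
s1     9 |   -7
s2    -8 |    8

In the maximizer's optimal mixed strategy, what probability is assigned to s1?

Row minima are -7 and -8, so the maximizer's maximin is -7; column maxima are 9 and 8, so the minimizer's minimax is 8. These differ, so the equilibrium is in mixed strategies.
Let the maximizer play s1 with probability p. The minimizer is indifferent when 9p − 8(1−p) = −7p + 8(1−p), giving p = 1/2.

1/2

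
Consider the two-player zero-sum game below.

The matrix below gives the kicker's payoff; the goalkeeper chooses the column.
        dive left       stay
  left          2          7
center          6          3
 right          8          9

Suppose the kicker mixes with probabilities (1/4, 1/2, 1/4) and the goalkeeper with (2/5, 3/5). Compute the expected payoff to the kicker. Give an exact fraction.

Against (2/5, 3/5), each row's expected payoff is left: 5; center: 21/5; right: 43/5.
Taking the (1/4, 1/2, 1/4)-weighted average: (1/4)·(5) + (1/2)·(21/5) + (1/4)·(43/5) = 11/2.

11/2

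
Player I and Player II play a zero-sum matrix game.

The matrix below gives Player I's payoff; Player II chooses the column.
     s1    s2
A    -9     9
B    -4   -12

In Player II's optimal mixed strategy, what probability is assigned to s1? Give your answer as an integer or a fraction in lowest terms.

21/26

Row minima are -9 and -12, so Player I's maximin is -9; column maxima are -4 and 9, so Player II's minimax is -4. These differ, so the equilibrium is in mixed strategies.
Let Player II play s1 with probability q. Player I is indifferent when −9q + 9(1−q) = −4q − 12(1−q), giving q = 21/26.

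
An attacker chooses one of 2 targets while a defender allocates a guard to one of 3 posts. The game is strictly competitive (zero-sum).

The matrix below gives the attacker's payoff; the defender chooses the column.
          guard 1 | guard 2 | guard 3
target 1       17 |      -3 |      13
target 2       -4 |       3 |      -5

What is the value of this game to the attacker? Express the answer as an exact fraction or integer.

Column guard 1 is strictly dominated by guard 3 for the defender (it gives the attacker more in every row).
The remaining 2×2 game on (target 1, target 2) × (guard 2, guard 3) has no saddle point. Let the attacker play target 1 with probability p; indifference gives −3p + 3(1−p) = 13p − 5(1−p), so p = 1/3.
Similarly the defender's optimal q on guard 2 is 3/4, and the value is -3·(3/4) + (13)·(1/4) = 1.

1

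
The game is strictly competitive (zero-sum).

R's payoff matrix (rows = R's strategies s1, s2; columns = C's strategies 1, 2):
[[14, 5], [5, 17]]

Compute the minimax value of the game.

71/7

Row minima are 5 and 5, so R's maximin is 5; column maxima are 14 and 17, so C's minimax is 14. These differ, so the equilibrium is in mixed strategies.
Let R play s1 with probability p. C is indifferent when 14p + 5(1−p) = 5p + 17(1−p), giving p = 4/7.
Let C play 1 with probability q. R is indifferent when 14q + 5(1−q) = 5q + 17(1−q), giving q = 4/7.
The value is 14·(4/7) + (5)·(3/7) = 71/7.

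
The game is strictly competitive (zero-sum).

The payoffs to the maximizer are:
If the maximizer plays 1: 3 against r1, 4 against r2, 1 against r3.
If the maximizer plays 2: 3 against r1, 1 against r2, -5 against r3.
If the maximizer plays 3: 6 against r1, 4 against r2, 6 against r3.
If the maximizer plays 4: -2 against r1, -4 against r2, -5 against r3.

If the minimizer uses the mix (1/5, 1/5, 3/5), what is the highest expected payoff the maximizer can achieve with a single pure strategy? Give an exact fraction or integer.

1: (3)·(1/5) + (4)·(1/5) + (1)·(3/5) = 2.
2: (3)·(1/5) + (1)·(1/5) + (-5)·(3/5) = -11/5.
3: (6)·(1/5) + (4)·(1/5) + (6)·(3/5) = 28/5.
4: (-2)·(1/5) + (-4)·(1/5) + (-5)·(3/5) = -21/5.
The best pure response is 3 with expected payoff 28/5.

28/5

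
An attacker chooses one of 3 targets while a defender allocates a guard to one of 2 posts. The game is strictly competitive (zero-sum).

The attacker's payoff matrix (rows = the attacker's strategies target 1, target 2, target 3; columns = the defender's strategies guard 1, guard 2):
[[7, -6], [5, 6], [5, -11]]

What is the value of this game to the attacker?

Row target 3 is strictly dominated by row target 1, so the attacker never plays it.
The remaining 2×2 game on (target 1, target 2) × (guard 1, guard 2) has no saddle point. Let the attacker play target 1 with probability p; indifference gives 7p + 5(1−p) = −6p + 6(1−p), so p = 1/14.
Similarly the defender's optimal q on guard 1 is 6/7, and the value is 7·(6/7) + (-6)·(1/7) = 36/7.

36/7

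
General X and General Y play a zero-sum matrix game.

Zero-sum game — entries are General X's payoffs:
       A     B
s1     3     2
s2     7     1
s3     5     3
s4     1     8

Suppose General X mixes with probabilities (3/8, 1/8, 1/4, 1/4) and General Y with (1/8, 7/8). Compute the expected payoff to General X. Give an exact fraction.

Against (1/8, 7/8), each row's expected payoff is s1: 17/8; s2: 7/4; s3: 13/4; s4: 57/8.
Taking the (3/8, 1/8, 1/4, 1/4)-weighted average: (3/8)·(17/8) + (1/8)·(7/4) + (1/4)·(13/4) + (1/4)·(57/8) = 231/64.

231/64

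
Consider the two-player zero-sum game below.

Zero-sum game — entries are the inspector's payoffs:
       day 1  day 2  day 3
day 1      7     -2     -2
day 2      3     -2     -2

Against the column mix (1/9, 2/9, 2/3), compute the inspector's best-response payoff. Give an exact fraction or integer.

-1

day 1: (7)·(1/9) + (-2)·(2/9) + (-2)·(2/3) = -1.
day 2: (3)·(1/9) + (-2)·(2/9) + (-2)·(2/3) = -13/9.
The best pure response is day 1 with expected payoff -1.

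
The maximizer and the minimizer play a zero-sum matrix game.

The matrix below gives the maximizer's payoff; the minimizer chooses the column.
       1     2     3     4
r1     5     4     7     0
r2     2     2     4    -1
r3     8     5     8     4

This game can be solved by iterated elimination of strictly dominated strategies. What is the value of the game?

4

Column 2 is strictly dominated by 4 for the minimizer (0<4, -1<2, 4<5); eliminate 2.
Row r1 is strictly dominated by row r3 (8>5, 8>7, 4>0); eliminate r1.
Row r2 is strictly dominated by row r3 (8>2, 8>4, 4>-1); eliminate r2.
Column 3 is strictly dominated by 4 for the minimizer (4<8); eliminate 3.
Column 1 is strictly dominated by 4 for the minimizer (4<8); eliminate 1.
Only (r3, 4) remains, with payoff 4.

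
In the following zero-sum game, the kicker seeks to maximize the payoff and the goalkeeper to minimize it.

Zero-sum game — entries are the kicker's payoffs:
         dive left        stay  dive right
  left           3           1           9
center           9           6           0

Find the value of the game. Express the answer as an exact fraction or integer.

27/7

Column dive left is strictly dominated by stay for the goalkeeper (it gives the kicker more in every row).
The remaining 2×2 game on (left, center) × (stay, dive right) has no saddle point. Let the kicker play left with probability p; indifference gives p + 6(1−p) = 9p, so p = 3/7.
Similarly the goalkeeper's optimal q on stay is 9/14, and the value is 1·(9/14) + (9)·(5/14) = 27/7.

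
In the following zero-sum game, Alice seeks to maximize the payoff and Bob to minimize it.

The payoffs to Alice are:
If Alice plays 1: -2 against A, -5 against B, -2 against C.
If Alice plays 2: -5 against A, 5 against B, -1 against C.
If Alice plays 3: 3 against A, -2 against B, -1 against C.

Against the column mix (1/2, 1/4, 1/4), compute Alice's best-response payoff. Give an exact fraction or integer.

1: (-2)·(1/2) + (-5)·(1/4) + (-2)·(1/4) = -11/4.
2: (-5)·(1/2) + (5)·(1/4) + (-1)·(1/4) = -3/2.
3: (3)·(1/2) + (-2)·(1/4) + (-1)·(1/4) = 3/4.
The best pure response is 3 with expected payoff 3/4.

3/4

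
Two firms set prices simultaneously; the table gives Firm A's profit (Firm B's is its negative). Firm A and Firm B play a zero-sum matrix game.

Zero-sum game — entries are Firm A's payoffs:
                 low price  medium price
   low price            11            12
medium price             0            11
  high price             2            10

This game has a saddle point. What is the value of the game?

11

Row minima: 11, 0, 2 → Firm A's maximin is 11.
Column maxima: 11, 12 → Firm B's minimax is 11.
They coincide at (low price, low price), so the value is 11.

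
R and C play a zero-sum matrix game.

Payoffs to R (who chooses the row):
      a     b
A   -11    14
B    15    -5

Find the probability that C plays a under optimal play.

19/45

Row minima are -11 and -5, so R's maximin is -5; column maxima are 15 and 14, so C's minimax is 14. These differ, so the equilibrium is in mixed strategies.
Let C play a with probability q. R is indifferent when −11q + 14(1−q) = 15q − 5(1−q), giving q = 19/45.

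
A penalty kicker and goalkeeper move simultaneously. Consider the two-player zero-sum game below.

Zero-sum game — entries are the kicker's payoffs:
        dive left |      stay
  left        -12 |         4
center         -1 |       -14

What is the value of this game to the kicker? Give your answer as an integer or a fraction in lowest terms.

Row minima are -12 and -14, so the kicker's maximin is -12; column maxima are -1 and 4, so the goalkeeper's minimax is -1. These differ, so the equilibrium is in mixed strategies.
Let the kicker play left with probability p. The goalkeeper is indifferent when −12p − (1−p) = 4p − 14(1−p), giving p = 13/29.
Let the goalkeeper play dive left with probability q. The kicker is indifferent when −12q + 4(1−q) = −q − 14(1−q), giving q = 18/29.
The value is -12·(18/29) + (4)·(11/29) = -172/29.

-172/29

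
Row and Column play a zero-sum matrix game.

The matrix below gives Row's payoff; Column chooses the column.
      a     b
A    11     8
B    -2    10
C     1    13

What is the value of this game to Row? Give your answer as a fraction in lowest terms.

9

Row B is strictly dominated by row C, so Row never plays it.
The remaining 2×2 game on (A, C) × (a, b) has no saddle point. Let Row play A with probability p; indifference gives 11p + (1−p) = 8p + 13(1−p), so p = 4/5.
Similarly Column's optimal q on a is 1/3, and the value is 11·(1/3) + (8)·(2/3) = 9.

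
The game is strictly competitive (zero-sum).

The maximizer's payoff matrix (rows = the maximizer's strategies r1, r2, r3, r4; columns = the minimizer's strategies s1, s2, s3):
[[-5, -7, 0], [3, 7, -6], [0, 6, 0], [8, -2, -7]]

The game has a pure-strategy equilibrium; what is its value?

Row minima: -7, -6, 0, -7 → the maximizer's maximin is 0.
Column maxima: 8, 7, 0 → the minimizer's minimax is 0.
They coincide at (r3, s3), so the value is 0.

0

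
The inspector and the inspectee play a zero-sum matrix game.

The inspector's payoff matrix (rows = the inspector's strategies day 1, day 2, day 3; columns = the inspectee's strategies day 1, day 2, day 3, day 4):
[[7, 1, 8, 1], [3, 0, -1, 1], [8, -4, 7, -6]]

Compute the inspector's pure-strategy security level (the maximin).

1

The worst-case payoff for each row is day 1: 1, day 2: -1, day 3: -6.
The best of these is 1.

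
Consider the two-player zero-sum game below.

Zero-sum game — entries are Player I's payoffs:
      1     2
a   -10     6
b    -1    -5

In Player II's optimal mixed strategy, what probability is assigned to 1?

Row minima are -10 and -5, so Player I's maximin is -5; column maxima are -1 and 6, so Player II's minimax is -1. These differ, so the equilibrium is in mixed strategies.
Let Player II play 1 with probability q. Player I is indifferent when −10q + 6(1−q) = −q − 5(1−q), giving q = 11/20.

11/20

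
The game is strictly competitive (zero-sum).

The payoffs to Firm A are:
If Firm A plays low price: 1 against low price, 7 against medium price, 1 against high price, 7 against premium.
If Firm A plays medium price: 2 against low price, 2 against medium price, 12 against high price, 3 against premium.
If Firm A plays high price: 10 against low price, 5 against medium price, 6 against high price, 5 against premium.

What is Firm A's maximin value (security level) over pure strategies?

5

The worst-case payoff for each row is low price: 1, medium price: 2, high price: 5.
The best of these is 5.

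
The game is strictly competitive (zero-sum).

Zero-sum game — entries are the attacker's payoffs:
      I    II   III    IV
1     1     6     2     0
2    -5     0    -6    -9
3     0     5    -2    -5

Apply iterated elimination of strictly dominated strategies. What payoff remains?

0

Column I is strictly dominated by IV for the defender (0<1, -9<-5, -5<0); eliminate I.
Column II is strictly dominated by III for the defender (2<6, -6<0, -2<5); eliminate II.
Row 2 is strictly dominated by row 1 (2>-6, 0>-9); eliminate 2.
Row 3 is strictly dominated by row 1 (2>-2, 0>-5); eliminate 3.
Column III is strictly dominated by IV for the defender (0<2); eliminate III.
Only (1, IV) remains, with payoff 0.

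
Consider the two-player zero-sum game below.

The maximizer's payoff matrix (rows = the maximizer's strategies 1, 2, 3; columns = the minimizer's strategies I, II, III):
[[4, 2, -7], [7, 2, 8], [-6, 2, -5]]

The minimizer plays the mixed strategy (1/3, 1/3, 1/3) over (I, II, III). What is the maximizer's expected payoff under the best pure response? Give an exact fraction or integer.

1: (4)·(1/3) + (2)·(1/3) + (-7)·(1/3) = -1/3.
2: (7)·(1/3) + (2)·(1/3) + (8)·(1/3) = 17/3.
3: (-6)·(1/3) + (2)·(1/3) + (-5)·(1/3) = -3.
The best pure response is 2 with expected payoff 17/3.

17/3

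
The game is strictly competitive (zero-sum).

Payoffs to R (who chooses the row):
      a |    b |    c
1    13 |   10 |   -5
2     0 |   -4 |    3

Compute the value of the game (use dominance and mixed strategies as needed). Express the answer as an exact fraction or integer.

Column a is strictly dominated by b for C (it gives R more in every row).
The remaining 2×2 game on (1, 2) × (b, c) has no saddle point. Let R play 1 with probability p; indifference gives 10p − 4(1−p) = −5p + 3(1−p), so p = 7/22.
Similarly C's optimal q on b is 4/11, and the value is 10·(4/11) + (-5)·(7/11) = 5/11.

5/11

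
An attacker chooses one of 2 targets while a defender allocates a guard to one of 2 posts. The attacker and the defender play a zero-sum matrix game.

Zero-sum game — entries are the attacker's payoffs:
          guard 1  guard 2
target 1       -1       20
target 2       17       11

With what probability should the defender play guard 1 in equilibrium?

1/3

Row minima are -1 and 11, so the attacker's maximin is 11; column maxima are 17 and 20, so the defender's minimax is 17. These differ, so the equilibrium is in mixed strategies.
Let the defender play guard 1 with probability q. The attacker is indifferent when −q + 20(1−q) = 17q + 11(1−q), giving q = 1/3.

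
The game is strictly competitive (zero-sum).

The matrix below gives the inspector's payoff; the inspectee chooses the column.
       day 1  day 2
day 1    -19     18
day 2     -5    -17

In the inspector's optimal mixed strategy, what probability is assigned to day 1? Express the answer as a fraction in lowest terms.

12/49

Row minima are -19 and -17, so the inspector's maximin is -17; column maxima are -5 and 18, so the inspectee's minimax is -5. These differ, so the equilibrium is in mixed strategies.
Let the inspector play day 1 with probability p. The inspectee is indifferent when −19p − 5(1−p) = 18p − 17(1−p), giving p = 12/49.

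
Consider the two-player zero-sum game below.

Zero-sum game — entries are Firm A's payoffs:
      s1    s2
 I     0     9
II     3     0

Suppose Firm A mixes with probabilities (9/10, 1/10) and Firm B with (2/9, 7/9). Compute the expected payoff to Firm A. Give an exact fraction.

Against (2/9, 7/9), each row's expected payoff is I: 7; II: 2/3.
Taking the (9/10, 1/10)-weighted average: (9/10)·(7) + (1/10)·(2/3) = 191/30.

191/30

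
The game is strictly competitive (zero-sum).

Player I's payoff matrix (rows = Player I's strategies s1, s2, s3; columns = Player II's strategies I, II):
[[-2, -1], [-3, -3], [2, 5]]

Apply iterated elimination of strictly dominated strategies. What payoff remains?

Row s1 is strictly dominated by row s3 (2>-2, 5>-1); eliminate s1.
Row s2 is strictly dominated by row s3 (2>-3, 5>-3); eliminate s2.
Column II is strictly dominated by I for Player II (2<5); eliminate II.
Only (s3, I) remains, with payoff 2.

2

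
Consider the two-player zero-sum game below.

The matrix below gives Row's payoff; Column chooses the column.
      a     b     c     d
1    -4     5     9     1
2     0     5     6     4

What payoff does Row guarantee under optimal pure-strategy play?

0

Row minima: -4, 0 → Row's maximin is 0.
Column maxima: 0, 5, 9, 4 → Column's minimax is 0.
They coincide at (2, a), so the value is 0.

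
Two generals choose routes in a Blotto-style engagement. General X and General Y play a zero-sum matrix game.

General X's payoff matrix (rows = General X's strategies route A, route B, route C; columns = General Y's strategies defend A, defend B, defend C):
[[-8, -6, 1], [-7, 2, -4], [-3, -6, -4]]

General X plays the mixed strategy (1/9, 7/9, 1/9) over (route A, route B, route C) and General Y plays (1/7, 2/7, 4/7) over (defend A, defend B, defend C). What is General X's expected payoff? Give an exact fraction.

Against (1/7, 2/7, 4/7), each row's expected payoff is route A: -16/7; route B: -19/7; route C: -31/7.
Taking the (1/9, 7/9, 1/9)-weighted average: (1/9)·(-16/7) + (7/9)·(-19/7) + (1/9)·(-31/7) = -20/7.

-20/7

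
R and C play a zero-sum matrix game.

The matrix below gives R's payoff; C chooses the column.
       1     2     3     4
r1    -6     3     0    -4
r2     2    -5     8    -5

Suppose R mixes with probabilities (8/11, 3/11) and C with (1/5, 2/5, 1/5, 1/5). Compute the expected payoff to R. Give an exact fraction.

-47/55

Against (1/5, 2/5, 1/5, 1/5), each row's expected payoff is r1: -4/5; r2: -1.
Taking the (8/11, 3/11)-weighted average: (8/11)·(-4/5) + (3/11)·(-1) = -47/55.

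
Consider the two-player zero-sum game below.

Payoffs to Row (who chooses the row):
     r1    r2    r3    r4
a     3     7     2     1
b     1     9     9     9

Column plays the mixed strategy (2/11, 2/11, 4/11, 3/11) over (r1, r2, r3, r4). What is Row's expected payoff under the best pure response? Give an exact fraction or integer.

a: (3)·(2/11) + (7)·(2/11) + (2)·(4/11) + (1)·(3/11) = 31/11.
b: (1)·(2/11) + (9)·(2/11) + (9)·(4/11) + (9)·(3/11) = 83/11.
The best pure response is b with expected payoff 83/11.

83/11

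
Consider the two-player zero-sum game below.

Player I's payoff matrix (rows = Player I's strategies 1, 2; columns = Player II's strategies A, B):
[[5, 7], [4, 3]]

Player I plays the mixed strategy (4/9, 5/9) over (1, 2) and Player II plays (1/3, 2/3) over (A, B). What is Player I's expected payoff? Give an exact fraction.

14/3

Against (1/3, 2/3), each row's expected payoff is 1: 19/3; 2: 10/3.
Taking the (4/9, 5/9)-weighted average: (4/9)·(19/3) + (5/9)·(10/3) = 14/3.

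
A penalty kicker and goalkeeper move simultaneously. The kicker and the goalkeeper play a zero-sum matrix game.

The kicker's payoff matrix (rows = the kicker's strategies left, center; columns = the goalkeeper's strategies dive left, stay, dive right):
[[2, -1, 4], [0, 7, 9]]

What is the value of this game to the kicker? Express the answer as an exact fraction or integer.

7/5

Column dive right is strictly dominated by stay for the goalkeeper (it gives the kicker more in every row).
The remaining 2×2 game on (left, center) × (dive left, stay) has no saddle point. Let the kicker play left with probability p; indifference gives 2p = −p + 7(1−p), so p = 7/10.
Similarly the goalkeeper's optimal q on dive left is 4/5, and the value is 2·(4/5) + (-1)·(1/5) = 7/5.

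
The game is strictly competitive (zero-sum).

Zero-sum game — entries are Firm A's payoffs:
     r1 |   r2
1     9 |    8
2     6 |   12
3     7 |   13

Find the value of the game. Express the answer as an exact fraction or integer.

Row 2 is strictly dominated by row 3, so Firm A never plays it.
The remaining 2×2 game on (1, 3) × (r1, r2) has no saddle point. Let Firm A play 1 with probability p; indifference gives 9p + 7(1−p) = 8p + 13(1−p), so p = 6/7.
Similarly Firm B's optimal q on r1 is 5/7, and the value is 9·(5/7) + (8)·(2/7) = 61/7.

61/7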